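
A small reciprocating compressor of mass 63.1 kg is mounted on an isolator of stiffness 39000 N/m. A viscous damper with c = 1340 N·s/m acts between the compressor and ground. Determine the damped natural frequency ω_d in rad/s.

22.5 rad/s

ω_n = √(k/m) = √(39000/63.1) = 24.86 rad/s.
Critical damping c_c = 2√(k·m) = 2√(39000 × 63.1) = 3137 N·s/m, so ζ = c/c_c = 1340/3137 = 0.4271.
ω_d = ω_n√(1 − ζ²) = 24.86 × √(1 − 0.182) = 22.48 rad/s.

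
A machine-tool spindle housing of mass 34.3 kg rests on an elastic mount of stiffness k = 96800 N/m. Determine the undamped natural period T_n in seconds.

ω_n = √(k/m) = √(96800/34.3) = √2822 = 53.12 rad/s.
T_n = 2π/ω_n = 6.283/53.12 = 0.1183 s.

0.118 s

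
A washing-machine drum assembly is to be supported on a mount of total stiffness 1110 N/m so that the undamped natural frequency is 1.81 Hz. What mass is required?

ω_n = 2πf_n = 2π × 1.81 = 11.37 rad/s.
m = k/ω_n² = 1110/11.37² = 1110/129.3 = 8.582 kg.

8.58 kg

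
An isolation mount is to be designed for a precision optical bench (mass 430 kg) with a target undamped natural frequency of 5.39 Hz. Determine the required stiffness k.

493000 N/m

ω_n = 2πf_n = 2π × 5.39 = 33.87 rad/s.
k = m·ω_n² = 430 × 33.87² = 430 × 1147 = 493200 N/m.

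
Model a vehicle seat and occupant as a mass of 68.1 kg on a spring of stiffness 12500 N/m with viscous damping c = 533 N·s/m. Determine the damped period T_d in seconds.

ω_n = √(k/m) = √(12500/68.1) = 13.55 rad/s.
Critical damping c_c = 2√(k·m) = 2√(12500 × 68.1) = 1845 N·s/m, so ζ = c/c_c = 533/1845 = 0.2888.
ω_d = ω_n√(1 − ζ²) = 13.55 × √(1 − 0.0834) = 12.97 rad/s.
T_d = 2π/ω_d = 0.4844 s.

0.484 s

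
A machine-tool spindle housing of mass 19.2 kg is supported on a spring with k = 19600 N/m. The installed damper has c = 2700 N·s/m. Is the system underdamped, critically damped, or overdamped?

c_c = 2√(k·m) = 1227 N·s/m; ζ = c/c_c = 2700/1227 = 2.20.
Since ζ > 1 the system is overdamped.

overdamped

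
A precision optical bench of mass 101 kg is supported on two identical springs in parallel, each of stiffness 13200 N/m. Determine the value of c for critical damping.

Parallel springs add: k_eq = 2 × 13200 = 26400 N/m.
c_c = 2√(k_eq·m) = 2√(26400 × 101) = 2 × 1633 = 3266 N·s/m.

3270 N·s/m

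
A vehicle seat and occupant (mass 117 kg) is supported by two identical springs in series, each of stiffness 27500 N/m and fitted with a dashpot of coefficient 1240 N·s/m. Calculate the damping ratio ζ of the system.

Series springs: 1/k_eq = 2/27500, so k_eq = 27500/2 = 13750 N/m.
ω_n = √(k_eq/m) = √(13750/117) = 10.84 rad/s.
Critical damping c_c = 2√(k_eq·m) = 2√(13750 × 117) = 2537 N·s/m, so ζ = c/c_c = 1240/2537 = 0.4888.

0.489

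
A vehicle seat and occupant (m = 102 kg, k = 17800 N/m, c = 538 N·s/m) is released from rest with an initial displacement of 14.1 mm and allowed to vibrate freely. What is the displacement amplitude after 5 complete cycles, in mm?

0.0234 mm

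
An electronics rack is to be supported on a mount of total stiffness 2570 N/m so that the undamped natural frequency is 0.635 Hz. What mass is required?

161 kg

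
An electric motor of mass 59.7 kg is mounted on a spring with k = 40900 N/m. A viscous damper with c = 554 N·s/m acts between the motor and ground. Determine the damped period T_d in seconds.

0.244 s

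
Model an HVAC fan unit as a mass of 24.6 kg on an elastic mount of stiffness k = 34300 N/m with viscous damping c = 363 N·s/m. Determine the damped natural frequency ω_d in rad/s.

36.6 rad/s

ω_n = √(k/m) = √(34300/24.6) = 37.34 rad/s.
Critical damping c_c = 2√(k·m) = 2√(34300 × 24.6) = 1837 N·s/m, so ζ = c/c_c = 363/1837 = 0.1976.
ω_d = ω_n√(1 − ζ²) = 37.34 × √(1 − 0.0390) = 36.60 rad/s.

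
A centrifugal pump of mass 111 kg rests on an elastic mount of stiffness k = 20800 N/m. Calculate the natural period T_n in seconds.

ω_n = √(k/m) = √(20800/111) = √187.4 = 13.69 rad/s.
T_n = 2π/ω_n = 6.283/13.69 = 0.4590 s.

0.459 s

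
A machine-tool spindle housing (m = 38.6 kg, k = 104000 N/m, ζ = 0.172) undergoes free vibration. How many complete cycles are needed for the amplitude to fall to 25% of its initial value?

Logarithmic decrement δ = 2πζ/√(1 − ζ²) = 2π × 0.1720/√(1 − 0.0296) = 1.097.
x_n/x₀ = e^(−nδ) ≤ 0.25; take ln: n ≥ ln(1/0.25)/δ = 1.386/1.097 = 1.264.
So 2 complete cycles are required.

2 cycles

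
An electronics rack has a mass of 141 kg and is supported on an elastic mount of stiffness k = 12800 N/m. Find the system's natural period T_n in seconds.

ω_n = √(k/m) = √(12800/141) = √90.78 = 9.528 rad/s.
T_n = 2π/ω_n = 6.283/9.528 = 0.6595 s.

0.659 s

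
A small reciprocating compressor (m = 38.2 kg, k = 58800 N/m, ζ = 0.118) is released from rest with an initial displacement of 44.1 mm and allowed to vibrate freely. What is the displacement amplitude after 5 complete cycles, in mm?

Logarithmic decrement δ = 2πζ/√(1 − ζ²) = 2π × 0.1180/√(1 − 0.0139) = 0.7466.
After n cycles, x_n/x₀ = e^(−nδ), so x_5 = 44.1 × e^(−5 × 0.7466) = 44.1 × 0.02392 = 1.055 mm.

1.05 mm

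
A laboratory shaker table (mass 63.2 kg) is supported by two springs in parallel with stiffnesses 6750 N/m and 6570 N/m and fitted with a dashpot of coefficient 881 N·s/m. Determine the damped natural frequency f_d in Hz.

2.03 Hz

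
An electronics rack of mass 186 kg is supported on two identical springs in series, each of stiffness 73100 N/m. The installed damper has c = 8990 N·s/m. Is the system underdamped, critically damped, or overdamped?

overdamped

Series springs: 1/k_eq = 2/73100, so k_eq = 73100/2 = 36550 N/m.
c_c = 2√(k_eq·m) = 5215 N·s/m; ζ = c/c_c = 8990/5215 = 1.72.
Since ζ > 1 the system is overdamped.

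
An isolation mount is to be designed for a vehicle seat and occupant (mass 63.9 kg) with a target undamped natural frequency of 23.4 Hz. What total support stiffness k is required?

ω_n = 2πf_n = 2π × 23.4 = 147.0 rad/s.
k = m·ω_n² = 63.9 × 147.0² = 63.9 × 21620 = 1381000 N/m.

1380000 N/m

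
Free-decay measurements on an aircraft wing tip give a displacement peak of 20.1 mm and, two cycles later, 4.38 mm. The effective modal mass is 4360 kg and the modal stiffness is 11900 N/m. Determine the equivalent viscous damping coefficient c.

1730 N·s/m

Logarithmic decrement δ = (1/n)·ln(x₀/x_n) = (1/2)·ln(20.1/4.38) = (1/2)·ln(4.589) = 0.7618.
ζ = δ/√(4π² + δ²) = 0.7618/√(39.48 + 0.580) = 0.7618/6.329 = 0.1204.
c = ζ · 2√(km) = 0.1204 × 2√(11900 × 4360) = 0.1204 × 14410 = 1734 N·s/m.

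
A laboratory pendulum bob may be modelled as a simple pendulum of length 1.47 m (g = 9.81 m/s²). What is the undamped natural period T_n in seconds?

2.43 s

For a simple pendulum ω_n = √(g/L) = √(9.81/1.47) = √6.673 = 2.583 rad/s.
T_n = 2π/ω_n = 6.283/2.583 = 2.432 s.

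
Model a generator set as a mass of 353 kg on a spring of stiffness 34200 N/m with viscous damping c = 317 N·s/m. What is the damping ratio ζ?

ω_n = √(k/m) = √(34200/353) = 9.843 rad/s.
Critical damping c_c = 2√(k·m) = 2√(34200 × 353) = 6949 N·s/m, so ζ = c/c_c = 317/6949 = 0.04562.

0.0456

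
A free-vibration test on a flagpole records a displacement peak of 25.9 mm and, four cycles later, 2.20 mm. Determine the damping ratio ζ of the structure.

0.0976

Logarithmic decrement δ = (1/n)·ln(x₀/x_n) = (1/4)·ln(25.9/2.20) = (1/4)·ln(11.77) = 0.6164.
ζ = δ/√(4π² + δ²) = 0.6164/√(39.48 + 0.380) = 0.6164/6.313 = 0.09764.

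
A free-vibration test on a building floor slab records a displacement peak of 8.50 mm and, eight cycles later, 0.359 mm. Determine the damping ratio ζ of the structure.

0.0628

Logarithmic decrement δ = (1/n)·ln(x₀/x_n) = (1/8)·ln(8.50/0.359) = (1/8)·ln(23.68) = 0.3956.
ζ = δ/√(4π² + δ²) = 0.3956/√(39.48 + 0.156) = 0.3956/6.296 = 0.06283.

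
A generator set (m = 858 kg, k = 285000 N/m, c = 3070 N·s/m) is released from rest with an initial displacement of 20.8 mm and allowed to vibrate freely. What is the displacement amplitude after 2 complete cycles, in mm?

6.02 mm

ζ = c/(2√(km)) = 3070/(2√(285000 × 858)) = 3070/31270 = 0.09816.
Logarithmic decrement δ = 2πζ/√(1 − ζ²) = 2π × 0.09816/√(1 − 0.00964) = 0.6198.
After n cycles, x_n/x₀ = e^(−nδ), so x_2 = 20.8 × e^(−2 × 0.6198) = 20.8 × 0.2895 = 6.022 mm.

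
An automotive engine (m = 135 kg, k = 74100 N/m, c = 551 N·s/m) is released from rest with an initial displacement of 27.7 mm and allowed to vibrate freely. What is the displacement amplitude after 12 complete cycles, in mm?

0.0380 mm

ζ = c/(2√(km)) = 551/(2√(74100 × 135)) = 551/6326 = 0.08711.
Logarithmic decrement δ = 2πζ/√(1 − ζ²) = 2π × 0.08711/√(1 − 0.00759) = 0.5494.
After n cycles, x_n/x₀ = e^(−nδ), so x_12 = 27.7 × e^(−12 × 0.5494) = 27.7 × 0.001370 = 0.03796 mm.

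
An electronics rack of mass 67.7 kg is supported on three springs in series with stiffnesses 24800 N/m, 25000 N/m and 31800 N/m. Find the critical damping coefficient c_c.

1560 N·s/m

Series springs: 1/k_eq = 1/24800 + 1/25000 + 1/31800 = 0.0001118, so k_eq = 8947 N/m.
c_c = 2√(k_eq·m) = 2√(8947 × 67.7) = 2 × 778.3 = 1557 N·s/m.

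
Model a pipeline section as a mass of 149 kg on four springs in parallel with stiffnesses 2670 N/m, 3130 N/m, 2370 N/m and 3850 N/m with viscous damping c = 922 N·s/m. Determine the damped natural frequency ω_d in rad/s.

Parallel springs add: k_eq = 2670 + 3130 + 2370 + 3850 = 12020 N/m.
ω_n = √(k_eq/m) = √(12020/149) = 8.982 rad/s.
Critical damping c_c = 2√(k_eq·m) = 2√(12020 × 149) = 2677 N·s/m, so ζ = c/c_c = 922/2677 = 0.3445.
ω_d = ω_n√(1 − ζ²) = 8.982 × √(1 − 0.119) = 8.432 rad/s.

8.43 rad/s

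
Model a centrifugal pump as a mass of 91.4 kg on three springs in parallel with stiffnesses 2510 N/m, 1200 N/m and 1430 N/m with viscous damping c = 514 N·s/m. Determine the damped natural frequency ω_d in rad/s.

6.95 rad/s

Parallel springs add: k_eq = 2510 + 1200 + 1430 = 5140 N/m.
ω_n = √(k_eq/m) = √(5140/91.4) = 7.499 rad/s.
Critical damping c_c = 2√(k_eq·m) = 2√(5140 × 91.4) = 1371 N·s/m, so ζ = c/c_c = 514/1371 = 0.3750.
ω_d = ω_n√(1 − ζ²) = 7.499 × √(1 − 0.141) = 6.952 rad/s.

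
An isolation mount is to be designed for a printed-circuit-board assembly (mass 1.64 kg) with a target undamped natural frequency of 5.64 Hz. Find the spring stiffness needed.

ω_n = 2πf_n = 2π × 5.64 = 35.44 rad/s.
k = m·ω_n² = 1.64 × 35.44² = 1.64 × 1256 = 2059 N/m.

2060 N/m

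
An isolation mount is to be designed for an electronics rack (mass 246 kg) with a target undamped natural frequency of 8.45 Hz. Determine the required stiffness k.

ω_n = 2πf_n = 2π × 8.45 = 53.09 rad/s.
k = m·ω_n² = 246 × 53.09² = 246 × 2819 = 693400 N/m.

693000 N/m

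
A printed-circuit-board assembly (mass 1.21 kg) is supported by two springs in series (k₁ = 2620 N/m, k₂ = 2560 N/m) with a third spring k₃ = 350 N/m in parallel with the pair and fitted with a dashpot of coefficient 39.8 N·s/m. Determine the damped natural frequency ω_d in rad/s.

Series pair: k_s = k₁k₂/(k₁+k₂) = (2620)(2560)/(2620 + 2560) = 1295 N/m. In parallel with k₃: k_eq = 1295 + 350 = 1645 N/m.
ω_n = √(k_eq/m) = √(1645/1.21) = 36.87 rad/s.
Critical damping c_c = 2√(k_eq·m) = 2√(1645 × 1.21) = 89.22 N·s/m, so ζ = c/c_c = 39.8/89.22 = 0.4461.
ω_d = ω_n√(1 − ζ²) = 36.87 × √(1 − 0.199) = 33.00 rad/s.

33.0 rad/s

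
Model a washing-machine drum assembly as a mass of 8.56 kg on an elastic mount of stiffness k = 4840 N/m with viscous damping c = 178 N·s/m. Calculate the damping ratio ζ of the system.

0.437

ω_n = √(k/m) = √(4840/8.56) = 23.78 rad/s.
Critical damping c_c = 2√(k·m) = 2√(4840 × 8.56) = 407.1 N·s/m, so ζ = c/c_c = 178/407.1 = 0.4373.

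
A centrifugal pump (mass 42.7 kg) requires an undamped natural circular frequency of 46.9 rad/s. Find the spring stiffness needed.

93900 N/m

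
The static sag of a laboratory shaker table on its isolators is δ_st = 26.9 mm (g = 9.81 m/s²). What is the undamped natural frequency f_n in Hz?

ω_n = √(g/δ_st) = √(9.81/0.0269) = √364.7 = 19.10 rad/s.
f_n = ω_n/(2π) = 19.10/6.283 = 3.039 Hz.

3.04 Hz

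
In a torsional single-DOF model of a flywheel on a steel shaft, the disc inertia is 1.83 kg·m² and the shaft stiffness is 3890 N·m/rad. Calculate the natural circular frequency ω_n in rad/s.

46.1 rad/s

ω_n = √(k_t/J) = √(3890/1.83) = √2126 = 46.11 rad/s.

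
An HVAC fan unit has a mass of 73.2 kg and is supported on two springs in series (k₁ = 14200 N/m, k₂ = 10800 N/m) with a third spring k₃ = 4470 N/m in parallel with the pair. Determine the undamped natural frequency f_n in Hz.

1.92 Hz

Series pair: k_s = k₁k₂/(k₁+k₂) = (14200)(10800)/(14200 + 10800) = 6134 N/m. In parallel with k₃: k_eq = 6134 + 4470 = 10600 N/m.
ω_n = √(k_eq/m) = √(10600/73.2) = √144.9 = 12.04 rad/s.
f_n = ω_n/(2π) = 12.04/6.283 = 1.916 Hz.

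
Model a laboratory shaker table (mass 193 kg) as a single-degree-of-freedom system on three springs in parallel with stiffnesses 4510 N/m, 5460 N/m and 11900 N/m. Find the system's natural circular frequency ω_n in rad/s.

10.6 rad/s

Parallel springs add: k_eq = 4510 + 5460 + 11900 = 21870 N/m.
ω_n = √(k_eq/m) = √(21870/193) = √113.3 = 10.65 rad/s.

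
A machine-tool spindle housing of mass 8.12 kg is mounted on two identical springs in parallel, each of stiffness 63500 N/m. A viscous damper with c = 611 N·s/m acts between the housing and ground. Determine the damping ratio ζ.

0.301

Parallel springs add: k_eq = 2 × 63500 = 127000 N/m.
ω_n = √(k_eq/m) = √(127000/8.12) = 125.1 rad/s.
Critical damping c_c = 2√(k_eq·m) = 2√(127000 × 8.12) = 2031 N·s/m, so ζ = c/c_c = 611/2031 = 0.3008.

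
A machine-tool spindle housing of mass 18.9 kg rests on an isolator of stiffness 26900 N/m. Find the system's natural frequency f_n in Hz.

6.00 Hz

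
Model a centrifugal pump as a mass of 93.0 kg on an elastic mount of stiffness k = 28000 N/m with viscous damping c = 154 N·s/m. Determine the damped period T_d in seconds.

0.363 s

ω_n = √(k/m) = √(28000/93.0) = 17.35 rad/s.
Critical damping c_c = 2√(k·m) = 2√(28000 × 93.0) = 3227 N·s/m, so ζ = c/c_c = 154/3227 = 0.04772.
ω_d = ω_n√(1 − ζ²) = 17.35 × √(1 − 0.00228) = 17.33 rad/s.
T_d = 2π/ω_d = 0.3625 s.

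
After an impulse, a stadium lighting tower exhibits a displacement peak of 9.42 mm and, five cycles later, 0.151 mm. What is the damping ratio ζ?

Logarithmic decrement δ = (1/n)·ln(x₀/x_n) = (1/5)·ln(9.42/0.151) = (1/5)·ln(62.38) = 0.8267.
ζ = δ/√(4π² + δ²) = 0.8267/√(39.48 + 0.683) = 0.8267/6.337 = 0.1304.

0.130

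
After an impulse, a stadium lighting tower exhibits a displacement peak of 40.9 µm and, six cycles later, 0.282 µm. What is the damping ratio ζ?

0.131

Logarithmic decrement δ = (1/n)·ln(x₀/x_n) = (1/6)·ln(40.9/0.282) = (1/6)·ln(145.0) = 0.8295.
ζ = δ/√(4π² + δ²) = 0.8295/√(39.48 + 0.688) = 0.8295/6.338 = 0.1309.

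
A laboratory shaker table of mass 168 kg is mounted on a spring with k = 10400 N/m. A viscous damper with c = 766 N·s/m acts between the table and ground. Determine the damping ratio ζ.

ω_n = √(k/m) = √(10400/168) = 7.868 rad/s.
Critical damping c_c = 2√(k·m) = 2√(10400 × 168) = 2644 N·s/m, so ζ = c/c_c = 766/2644 = 0.2898.

0.290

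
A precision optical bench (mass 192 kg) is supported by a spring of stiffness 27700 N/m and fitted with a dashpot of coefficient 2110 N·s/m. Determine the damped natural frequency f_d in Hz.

ω_n = √(k/m) = √(27700/192) = 12.01 rad/s.
Critical damping c_c = 2√(k·m) = 2√(27700 × 192) = 4612 N·s/m, so ζ = c/c_c = 2110/4612 = 0.4575.
ω_d = ω_n√(1 − ζ²) = 12.01 × √(1 − 0.209) = 10.68 rad/s.
f_d = ω_d/(2π) = 1.700 Hz.

1.70 Hz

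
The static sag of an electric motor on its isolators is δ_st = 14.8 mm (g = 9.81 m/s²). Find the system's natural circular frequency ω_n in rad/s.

ω_n = √(g/δ_st) = √(9.81/0.0148) = √662.8 = 25.75 rad/s.

25.7 rad/s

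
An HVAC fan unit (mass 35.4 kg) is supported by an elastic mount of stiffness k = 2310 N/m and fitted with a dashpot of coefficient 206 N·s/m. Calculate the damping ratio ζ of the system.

ω_n = √(k/m) = √(2310/35.4) = 8.078 rad/s.
Critical damping c_c = 2√(k·m) = 2√(2310 × 35.4) = 571.9 N·s/m, so ζ = c/c_c = 206/571.9 = 0.3602.

0.360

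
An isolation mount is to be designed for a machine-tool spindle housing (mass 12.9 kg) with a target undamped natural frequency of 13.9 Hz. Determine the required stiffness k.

ω_n = 2πf_n = 2π × 13.9 = 87.34 rad/s.
k = m·ω_n² = 12.9 × 87.34² = 12.9 × 7628 = 98400 N/m.

98400 N/m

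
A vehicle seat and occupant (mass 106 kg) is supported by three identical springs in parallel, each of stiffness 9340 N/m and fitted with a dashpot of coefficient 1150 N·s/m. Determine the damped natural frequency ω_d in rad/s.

15.3 rad/s

Parallel springs add: k_eq = 3 × 9340 = 28020 N/m.
ω_n = √(k_eq/m) = √(28020/106) = 16.26 rad/s.
Critical damping c_c = 2√(k_eq·m) = 2√(28020 × 106) = 3447 N·s/m, so ζ = c/c_c = 1150/3447 = 0.3336.
ω_d = ω_n√(1 − ζ²) = 16.26 × √(1 − 0.111) = 15.33 rad/s.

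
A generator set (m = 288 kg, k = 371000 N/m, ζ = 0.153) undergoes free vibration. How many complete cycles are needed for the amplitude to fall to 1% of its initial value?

5 cycles

Logarithmic decrement δ = 2πζ/√(1 − ζ²) = 2π × 0.1530/√(1 − 0.0234) = 0.9728.
x_n/x₀ = e^(−nδ) ≤ 0.01; take ln: n ≥ ln(1/0.01)/δ = 4.605/0.9728 = 4.734.
So 5 complete cycles are required.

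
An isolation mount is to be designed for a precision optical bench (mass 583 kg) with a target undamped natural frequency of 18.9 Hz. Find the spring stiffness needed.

ω_n = 2πf_n = 2π × 18.9 = 118.8 rad/s.
k = m·ω_n² = 583 × 118.8² = 583 × 14100 = 8222000 N/m.

8220000 N/m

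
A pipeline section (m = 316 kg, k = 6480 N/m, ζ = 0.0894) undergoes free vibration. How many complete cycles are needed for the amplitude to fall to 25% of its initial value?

Logarithmic decrement δ = 2πζ/√(1 − ζ²) = 2π × 0.08940/√(1 − 0.00799) = 0.5640.
x_n/x₀ = e^(−nδ) ≤ 0.25; take ln: n ≥ ln(1/0.25)/δ = 1.386/0.5640 = 2.458.
So 3 complete cycles are required.

3 cycles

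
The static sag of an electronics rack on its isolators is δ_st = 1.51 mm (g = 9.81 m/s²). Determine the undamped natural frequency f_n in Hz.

ω_n = √(g/δ_st) = √(9.81/0.00151) = √6497 = 80.60 rad/s.
f_n = ω_n/(2π) = 80.60/6.283 = 12.83 Hz.

12.8 Hz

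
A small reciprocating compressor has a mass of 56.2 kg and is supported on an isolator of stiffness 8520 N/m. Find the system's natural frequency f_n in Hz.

1.96 Hz

ω_n = √(k/m) = √(8520/56.2) = √151.6 = 12.31 rad/s.
f_n = ω_n/(2π) = 12.31/6.283 = 1.960 Hz.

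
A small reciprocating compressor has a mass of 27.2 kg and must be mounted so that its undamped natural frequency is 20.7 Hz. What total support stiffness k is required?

460000 N/m

ω_n = 2πf_n = 2π × 20.7 = 130.1 rad/s.
k = m·ω_n² = 27.2 × 130.1² = 27.2 × 16920 = 460100 N/m.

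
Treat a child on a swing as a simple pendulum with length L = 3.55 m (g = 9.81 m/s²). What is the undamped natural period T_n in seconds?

For a simple pendulum ω_n = √(g/L) = √(9.81/3.55) = √2.763 = 1.662 rad/s.
T_n = 2π/ω_n = 6.283/1.662 = 3.780 s.

3.78 s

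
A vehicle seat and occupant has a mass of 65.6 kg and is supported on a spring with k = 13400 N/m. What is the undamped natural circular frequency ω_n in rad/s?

ω_n = √(k/m) = √(13400/65.6) = √204.3 = 14.29 rad/s.

14.3 rad/s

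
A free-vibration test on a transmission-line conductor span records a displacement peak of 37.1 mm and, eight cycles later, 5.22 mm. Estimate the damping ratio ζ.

0.0390

Logarithmic decrement δ = (1/n)·ln(x₀/x_n) = (1/8)·ln(37.1/5.22) = (1/8)·ln(7.107) = 0.2451.
ζ = δ/√(4π² + δ²) = 0.2451/√(39.48 + 0.0601) = 0.2451/6.288 = 0.03899.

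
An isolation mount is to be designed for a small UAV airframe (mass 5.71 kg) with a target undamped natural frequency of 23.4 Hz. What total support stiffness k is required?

ω_n = 2πf_n = 2π × 23.4 = 147.0 rad/s.
k = m·ω_n² = 5.71 × 147.0² = 5.71 × 21620 = 123400 N/m.

123000 N/m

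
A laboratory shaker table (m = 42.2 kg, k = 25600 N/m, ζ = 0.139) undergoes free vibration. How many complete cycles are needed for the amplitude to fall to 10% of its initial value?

3 cycles

Logarithmic decrement δ = 2πζ/√(1 − ζ²) = 2π × 0.1390/√(1 − 0.0193) = 0.8819.
x_n/x₀ = e^(−nδ) ≤ 0.1; take ln: n ≥ ln(1/0.1)/δ = 2.303/0.8819 = 2.611.
So 3 complete cycles are required.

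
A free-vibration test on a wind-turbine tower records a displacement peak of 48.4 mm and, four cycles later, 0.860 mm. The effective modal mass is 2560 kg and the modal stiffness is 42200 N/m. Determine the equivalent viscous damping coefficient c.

3290 N·s/m

Logarithmic decrement δ = (1/n)·ln(x₀/x_n) = (1/4)·ln(48.4/0.860) = (1/4)·ln(56.28) = 1.008.
ζ = δ/√(4π² + δ²) = 1.008/√(39.48 + 1.02) = 1.008/6.363 = 0.1583.
c = ζ · 2√(km) = 0.1583 × 2√(42200 × 2560) = 0.1583 × 20790 = 3291 N·s/m.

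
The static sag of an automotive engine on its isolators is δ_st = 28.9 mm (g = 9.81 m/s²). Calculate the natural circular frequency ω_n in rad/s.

ω_n = √(g/δ_st) = √(9.81/0.0289) = √339.4 = 18.42 rad/s.

18.4 rad/s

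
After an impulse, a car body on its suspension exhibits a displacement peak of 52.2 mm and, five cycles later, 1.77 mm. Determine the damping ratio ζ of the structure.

Logarithmic decrement δ = (1/n)·ln(x₀/x_n) = (1/5)·ln(52.2/1.77) = (1/5)·ln(29.49) = 0.6768.
ζ = δ/√(4π² + δ²) = 0.6768/√(39.48 + 0.458) = 0.6768/6.320 = 0.1071.

0.107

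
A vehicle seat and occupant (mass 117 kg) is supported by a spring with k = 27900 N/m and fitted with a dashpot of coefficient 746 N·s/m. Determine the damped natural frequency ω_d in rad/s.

15.1 rad/s

ω_n = √(k/m) = √(27900/117) = 15.44 rad/s.
Critical damping c_c = 2√(k·m) = 2√(27900 × 117) = 3613 N·s/m, so ζ = c/c_c = 746/3613 = 0.2064.
ω_d = ω_n√(1 − ζ²) = 15.44 × √(1 − 0.0426) = 15.11 rad/s.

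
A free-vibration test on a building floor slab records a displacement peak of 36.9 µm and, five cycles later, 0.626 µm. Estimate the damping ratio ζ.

Logarithmic decrement δ = (1/n)·ln(x₀/x_n) = (1/5)·ln(36.9/0.626) = (1/5)·ln(58.95) = 0.8153.
ζ = δ/√(4π² + δ²) = 0.8153/√(39.48 + 0.665) = 0.8153/6.336 = 0.1287.

0.129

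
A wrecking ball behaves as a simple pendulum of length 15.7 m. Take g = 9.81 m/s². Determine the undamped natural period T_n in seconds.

7.95 s

For a simple pendulum ω_n = √(g/L) = √(9.81/15.7) = √0.6248 = 0.7905 rad/s.
T_n = 2π/ω_n = 6.283/0.7905 = 7.949 s.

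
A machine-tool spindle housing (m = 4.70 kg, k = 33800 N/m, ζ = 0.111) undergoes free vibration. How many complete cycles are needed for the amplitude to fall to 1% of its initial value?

7 cycles

Logarithmic decrement δ = 2πζ/√(1 − ζ²) = 2π × 0.1110/√(1 − 0.0123) = 0.7018.
x_n/x₀ = e^(−nδ) ≤ 0.01; take ln: n ≥ ln(1/0.01)/δ = 4.605/0.7018 = 6.562.
So 7 complete cycles are required.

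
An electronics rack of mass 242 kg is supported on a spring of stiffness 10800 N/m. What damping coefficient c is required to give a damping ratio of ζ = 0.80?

c_c = 2√(k·m) = 2√(10800 × 242) = 3233 N·s/m.
c = ζ·c_c = 0.80 × 3233 = 2587 N·s/m.

2590 N·s/m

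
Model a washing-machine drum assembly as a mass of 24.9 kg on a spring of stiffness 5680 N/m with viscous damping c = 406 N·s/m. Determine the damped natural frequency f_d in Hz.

2.02 Hz

ω_n = √(k/m) = √(5680/24.9) = 15.10 rad/s.
Critical damping c_c = 2√(k·m) = 2√(5680 × 24.9) = 752.1 N·s/m, so ζ = c/c_c = 406/752.1 = 0.5398.
ω_d = ω_n√(1 − ζ²) = 15.10 × √(1 − 0.291) = 12.71 rad/s.
f_d = ω_d/(2π) = 2.024 Hz.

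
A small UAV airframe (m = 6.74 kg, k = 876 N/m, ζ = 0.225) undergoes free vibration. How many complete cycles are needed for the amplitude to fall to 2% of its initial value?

3 cycles

Logarithmic decrement δ = 2πζ/√(1 − ζ²) = 2π × 0.2250/√(1 − 0.0506) = 1.451.
x_n/x₀ = e^(−nδ) ≤ 0.02; take ln: n ≥ ln(1/0.02)/δ = 3.912/1.451 = 2.696.
So 3 complete cycles are required.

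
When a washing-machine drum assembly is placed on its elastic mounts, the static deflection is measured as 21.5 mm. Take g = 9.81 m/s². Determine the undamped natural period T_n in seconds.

ω_n = √(g/δ_st) = √(9.81/0.0215) = √456.3 = 21.36 rad/s.
T_n = 2π/ω_n = 6.283/21.36 = 0.2941 s.

0.294 s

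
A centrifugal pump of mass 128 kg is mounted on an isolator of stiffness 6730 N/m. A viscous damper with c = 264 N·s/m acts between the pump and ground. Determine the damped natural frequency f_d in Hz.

ω_n = √(k/m) = √(6730/128) = 7.251 rad/s.
Critical damping c_c = 2√(k·m) = 2√(6730 × 128) = 1856 N·s/m, so ζ = c/c_c = 264/1856 = 0.1422.
ω_d = ω_n√(1 − ζ²) = 7.251 × √(1 − 0.0202) = 7.177 rad/s.
f_d = ω_d/(2π) = 1.142 Hz.

1.14 Hz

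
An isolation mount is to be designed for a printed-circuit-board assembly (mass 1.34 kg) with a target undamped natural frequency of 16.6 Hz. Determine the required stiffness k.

14600 N/m

ω_n = 2πf_n = 2π × 16.6 = 104.3 rad/s.
k = m·ω_n² = 1.34 × 104.3² = 1.34 × 10880 = 14580 N/m.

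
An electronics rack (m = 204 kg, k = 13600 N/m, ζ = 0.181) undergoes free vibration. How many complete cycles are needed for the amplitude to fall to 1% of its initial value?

Logarithmic decrement δ = 2πζ/√(1 − ζ²) = 2π × 0.1810/√(1 − 0.0328) = 1.156.
x_n/x₀ = e^(−nδ) ≤ 0.01; take ln: n ≥ ln(1/0.01)/δ = 4.605/1.156 = 3.982.
So 4 complete cycles are required.

4 cycles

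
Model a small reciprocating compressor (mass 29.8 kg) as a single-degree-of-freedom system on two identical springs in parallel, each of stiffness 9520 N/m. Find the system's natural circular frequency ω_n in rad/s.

25.3 rad/s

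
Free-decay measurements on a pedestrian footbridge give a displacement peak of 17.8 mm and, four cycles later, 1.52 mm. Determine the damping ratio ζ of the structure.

Logarithmic decrement δ = (1/n)·ln(x₀/x_n) = (1/4)·ln(17.8/1.52) = (1/4)·ln(11.71) = 0.6151.
ζ = δ/√(4π² + δ²) = 0.6151/√(39.48 + 0.378) = 0.6151/6.313 = 0.09743.

0.0974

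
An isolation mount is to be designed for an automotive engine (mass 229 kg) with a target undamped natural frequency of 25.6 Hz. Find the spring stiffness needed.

5920000 N/m

ω_n = 2πf_n = 2π × 25.6 = 160.8 rad/s.
k = m·ω_n² = 229 × 160.8² = 229 × 25870 = 5925000 N/m.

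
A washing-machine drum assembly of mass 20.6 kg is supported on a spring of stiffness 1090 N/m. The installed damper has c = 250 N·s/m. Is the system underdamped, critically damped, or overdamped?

underdamped

c_c = 2√(k·m) = 299.7 N·s/m; ζ = c/c_c = 250/299.7 = 0.834.
Since ζ < 1 the system is underdamped.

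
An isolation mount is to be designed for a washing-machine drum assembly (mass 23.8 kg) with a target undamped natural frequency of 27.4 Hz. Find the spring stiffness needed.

705000 N/m

ω_n = 2πf_n = 2π × 27.4 = 172.2 rad/s.
k = m·ω_n² = 23.8 × 172.2² = 23.8 × 29640 = 705400 N/m.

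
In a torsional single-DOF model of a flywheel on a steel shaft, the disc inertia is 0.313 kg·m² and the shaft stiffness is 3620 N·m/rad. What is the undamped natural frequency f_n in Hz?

17.1 Hz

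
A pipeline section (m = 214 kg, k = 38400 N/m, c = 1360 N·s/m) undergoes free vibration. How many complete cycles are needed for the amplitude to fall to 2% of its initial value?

ζ = c/(2√(km)) = 1360/(2√(38400 × 214)) = 1360/5733 = 0.2372.
Logarithmic decrement δ = 2πζ/√(1 − ζ²) = 2π × 0.2372/√(1 − 0.0563) = 1.534.
x_n/x₀ = e^(−nδ) ≤ 0.02; take ln: n ≥ ln(1/0.02)/δ = 3.912/1.534 = 2.550.
So 3 complete cycles are required.

3 cycles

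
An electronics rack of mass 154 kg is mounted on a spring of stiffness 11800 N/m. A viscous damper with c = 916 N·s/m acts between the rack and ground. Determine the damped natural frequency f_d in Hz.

1.31 Hz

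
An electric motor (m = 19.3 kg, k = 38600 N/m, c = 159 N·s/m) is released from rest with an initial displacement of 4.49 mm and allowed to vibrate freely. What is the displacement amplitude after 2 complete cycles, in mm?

ζ = c/(2√(km)) = 159/(2√(38600 × 19.3)) = 159/1726 = 0.09211.
Logarithmic decrement δ = 2πζ/√(1 − ζ²) = 2π × 0.09211/√(1 − 0.00848) = 0.5812.
After n cycles, x_n/x₀ = e^(−nδ), so x_2 = 4.49 × e^(−2 × 0.5812) = 4.49 × 0.3127 = 1.404 mm.

1.40 mm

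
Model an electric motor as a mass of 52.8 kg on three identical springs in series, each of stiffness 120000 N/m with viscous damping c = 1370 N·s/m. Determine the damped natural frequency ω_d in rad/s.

24.3 rad/s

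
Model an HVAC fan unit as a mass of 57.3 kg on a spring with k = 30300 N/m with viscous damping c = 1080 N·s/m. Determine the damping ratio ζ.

0.410

ω_n = √(k/m) = √(30300/57.3) = 23.00 rad/s.
Critical damping c_c = 2√(k·m) = 2√(30300 × 57.3) = 2635 N·s/m, so ζ = c/c_c = 1080/2635 = 0.4098.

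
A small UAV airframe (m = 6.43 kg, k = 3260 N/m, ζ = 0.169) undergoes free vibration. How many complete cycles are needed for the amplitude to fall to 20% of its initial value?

2 cycles

Logarithmic decrement δ = 2πζ/√(1 − ζ²) = 2π × 0.1690/√(1 − 0.0286) = 1.077.
x_n/x₀ = e^(−nδ) ≤ 0.2; take ln: n ≥ ln(1/0.2)/δ = 1.609/1.077 = 1.494.
So 2 complete cycles are required.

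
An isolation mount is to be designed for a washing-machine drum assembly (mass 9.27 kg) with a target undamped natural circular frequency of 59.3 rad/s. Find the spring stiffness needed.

32600 N/m

k = m·ω_n² = 9.27 × 59.30² = 9.27 × 3516 = 32600 N/m.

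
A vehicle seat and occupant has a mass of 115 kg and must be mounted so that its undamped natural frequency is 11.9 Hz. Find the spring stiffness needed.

643000 N/m

ω_n = 2πf_n = 2π × 11.9 = 74.77 rad/s.
k = m·ω_n² = 115 × 74.77² = 115 × 5591 = 642900 N/m.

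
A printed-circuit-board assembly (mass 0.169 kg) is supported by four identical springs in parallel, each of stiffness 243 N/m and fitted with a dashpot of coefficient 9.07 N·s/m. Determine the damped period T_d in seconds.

0.0886 s

Parallel springs add: k_eq = 4 × 243 = 972.0 N/m.
ω_n = √(k_eq/m) = √(972.0/0.169) = 75.84 rad/s.
Critical damping c_c = 2√(k_eq·m) = 2√(972.0 × 0.169) = 25.63 N·s/m, so ζ = c/c_c = 9.07/25.63 = 0.3538.
ω_d = ω_n√(1 − ζ²) = 75.84 × √(1 − 0.125) = 70.93 rad/s.
T_d = 2π/ω_d = 0.08858 s.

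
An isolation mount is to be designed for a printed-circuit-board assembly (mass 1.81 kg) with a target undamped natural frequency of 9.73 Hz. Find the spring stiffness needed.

ω_n = 2πf_n = 2π × 9.73 = 61.14 rad/s.
k = m·ω_n² = 1.81 × 61.14² = 1.81 × 3738 = 6765 N/m.

6760 N/m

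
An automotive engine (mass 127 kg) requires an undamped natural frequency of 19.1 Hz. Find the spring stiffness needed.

1830000 N/m

ω_n = 2πf_n = 2π × 19.1 = 120.0 rad/s.
k = m·ω_n² = 127 × 120.0² = 127 × 14400 = 1829000 N/m.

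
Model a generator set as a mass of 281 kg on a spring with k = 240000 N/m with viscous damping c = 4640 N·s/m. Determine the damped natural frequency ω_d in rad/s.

28.0 rad/s

ω_n = √(k/m) = √(240000/281) = 29.22 rad/s.
Critical damping c_c = 2√(k·m) = 2√(240000 × 281) = 16420 N·s/m, so ζ = c/c_c = 4640/16420 = 0.2825.
ω_d = ω_n√(1 − ζ²) = 29.22 × √(1 − 0.0798) = 28.03 rad/s.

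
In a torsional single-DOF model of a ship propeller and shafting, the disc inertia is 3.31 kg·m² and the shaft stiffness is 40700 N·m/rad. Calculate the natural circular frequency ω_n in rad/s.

111 rad/s

ω_n = √(k_t/J) = √(40700/3.31) = √12300 = 110.9 rad/s.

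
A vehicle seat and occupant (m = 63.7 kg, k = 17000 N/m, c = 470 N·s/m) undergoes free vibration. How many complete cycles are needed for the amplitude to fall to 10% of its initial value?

2 cycles

ζ = c/(2√(km)) = 470/(2√(17000 × 63.7)) = 470/2081 = 0.2258.
Logarithmic decrement δ = 2πζ/√(1 − ζ²) = 2π × 0.2258/√(1 − 0.0510) = 1.457.
x_n/x₀ = e^(−nδ) ≤ 0.1; take ln: n ≥ ln(1/0.1)/δ = 2.303/1.457 = 1.581.
So 2 complete cycles are required.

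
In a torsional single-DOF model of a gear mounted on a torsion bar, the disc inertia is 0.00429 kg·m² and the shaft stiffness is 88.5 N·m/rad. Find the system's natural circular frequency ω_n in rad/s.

144 rad/s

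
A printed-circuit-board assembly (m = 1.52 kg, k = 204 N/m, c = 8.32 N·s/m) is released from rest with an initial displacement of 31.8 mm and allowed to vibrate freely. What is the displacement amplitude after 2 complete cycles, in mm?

ζ = c/(2√(km)) = 8.32/(2√(204 × 1.52)) = 8.32/35.22 = 0.2362.
Logarithmic decrement δ = 2πζ/√(1 − ζ²) = 2π × 0.2362/√(1 − 0.0558) = 1.528.
After n cycles, x_n/x₀ = e^(−nδ), so x_2 = 31.8 × e^(−2 × 1.528) = 31.8 × 0.04711 = 1.498 mm.

1.50 mm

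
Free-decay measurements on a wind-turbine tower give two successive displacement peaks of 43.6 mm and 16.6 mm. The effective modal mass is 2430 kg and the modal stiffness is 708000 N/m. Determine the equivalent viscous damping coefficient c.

12600 N·s/m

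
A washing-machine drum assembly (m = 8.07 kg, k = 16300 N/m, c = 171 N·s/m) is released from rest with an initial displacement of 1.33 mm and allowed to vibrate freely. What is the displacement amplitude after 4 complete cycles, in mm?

0.00299 mm

ζ = c/(2√(km)) = 171/(2√(16300 × 8.07)) = 171/725.4 = 0.2357.
Logarithmic decrement δ = 2πζ/√(1 − ζ²) = 2π × 0.2357/√(1 − 0.0556) = 1.524.
After n cycles, x_n/x₀ = e^(−nδ), so x_4 = 1.33 × e^(−4 × 1.524) = 1.33 × 0.002250 = 0.002993 mm.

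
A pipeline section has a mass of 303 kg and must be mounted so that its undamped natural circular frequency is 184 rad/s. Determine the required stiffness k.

10300000 N/m

k = m·ω_n² = 303 × 184.0² = 303 × 33860 = 10260000 N/m.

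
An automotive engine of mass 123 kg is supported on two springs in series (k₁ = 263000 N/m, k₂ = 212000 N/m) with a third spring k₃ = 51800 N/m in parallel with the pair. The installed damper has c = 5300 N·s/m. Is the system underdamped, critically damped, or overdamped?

Series pair: k_s = k₁k₂/(k₁+k₂) = (263000)(212000)/(263000 + 212000) = 117400 N/m. In parallel with k₃: k_eq = 117400 + 51800 = 169200 N/m.
c_c = 2√(k_eq·m) = 9123 N·s/m; ζ = c/c_c = 5300/9123 = 0.581.
Since ζ < 1 the system is underdamped.

underdamped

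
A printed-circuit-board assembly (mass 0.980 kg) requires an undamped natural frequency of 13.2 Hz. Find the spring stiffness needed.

ω_n = 2πf_n = 2π × 13.2 = 82.94 rad/s.
k = m·ω_n² = 0.980 × 82.94² = 0.980 × 6879 = 6741 N/m.

6740 N/m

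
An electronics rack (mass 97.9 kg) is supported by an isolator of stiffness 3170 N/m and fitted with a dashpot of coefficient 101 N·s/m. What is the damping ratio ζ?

ω_n = √(k/m) = √(3170/97.9) = 5.690 rad/s.
Critical damping c_c = 2√(k·m) = 2√(3170 × 97.9) = 1114 N·s/m, so ζ = c/c_c = 101/1114 = 0.09065.

0.0907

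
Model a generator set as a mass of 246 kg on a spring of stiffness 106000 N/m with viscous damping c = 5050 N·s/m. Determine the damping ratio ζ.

0.494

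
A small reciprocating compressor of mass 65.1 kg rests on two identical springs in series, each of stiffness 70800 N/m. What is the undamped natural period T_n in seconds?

0.269 s

Series springs: 1/k_eq = 2/70800, so k_eq = 70800/2 = 35400 N/m.
ω_n = √(k_eq/m) = √(35400/65.1) = √543.8 = 23.32 rad/s.
T_n = 2π/ω_n = 6.283/23.32 = 0.2694 s.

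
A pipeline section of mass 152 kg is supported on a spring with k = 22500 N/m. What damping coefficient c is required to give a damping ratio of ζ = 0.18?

c_c = 2√(k·m) = 2√(22500 × 152) = 3699 N·s/m.
c = ζ·c_c = 0.18 × 3699 = 665.8 N·s/m.

666 N·s/m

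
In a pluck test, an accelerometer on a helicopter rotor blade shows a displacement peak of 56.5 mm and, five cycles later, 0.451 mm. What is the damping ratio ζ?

Logarithmic decrement δ = (1/n)·ln(x₀/x_n) = (1/5)·ln(56.5/0.451) = (1/5)·ln(125.3) = 0.9661.
ζ = δ/√(4π² + δ²) = 0.9661/√(39.48 + 0.933) = 0.9661/6.357 = 0.1520.

0.152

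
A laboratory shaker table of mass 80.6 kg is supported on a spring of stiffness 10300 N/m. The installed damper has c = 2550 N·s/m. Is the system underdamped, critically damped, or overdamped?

c_c = 2√(k·m) = 1822 N·s/m; ζ = c/c_c = 2550/1822 = 1.40.
Since ζ > 1 the system is overdamped.

overdamped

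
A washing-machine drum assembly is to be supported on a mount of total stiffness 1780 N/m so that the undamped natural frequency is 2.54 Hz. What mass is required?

6.99 kg

ω_n = 2πf_n = 2π × 2.54 = 15.96 rad/s.
m = k/ω_n² = 1780/15.96² = 1780/254.7 = 6.989 kg.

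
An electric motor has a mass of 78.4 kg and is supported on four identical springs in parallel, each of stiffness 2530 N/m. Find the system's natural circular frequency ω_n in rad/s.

Parallel springs add: k_eq = 4 × 2530 = 10120 N/m.
ω_n = √(k_eq/m) = √(10120/78.4) = √129.1 = 11.36 rad/s.

11.4 rad/s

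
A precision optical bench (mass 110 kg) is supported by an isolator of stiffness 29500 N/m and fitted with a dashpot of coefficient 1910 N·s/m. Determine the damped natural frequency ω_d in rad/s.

ω_n = √(k/m) = √(29500/110) = 16.38 rad/s.
Critical damping c_c = 2√(k·m) = 2√(29500 × 110) = 3603 N·s/m, so ζ = c/c_c = 1910/3603 = 0.5301.
ω_d = ω_n√(1 − ζ²) = 16.38 × √(1 − 0.281) = 13.89 rad/s.

13.9 rad/s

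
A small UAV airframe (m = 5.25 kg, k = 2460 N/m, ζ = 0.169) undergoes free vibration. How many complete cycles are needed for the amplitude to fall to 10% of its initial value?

Logarithmic decrement δ = 2πζ/√(1 − ζ²) = 2π × 0.1690/√(1 − 0.0286) = 1.077.
x_n/x₀ = e^(−nδ) ≤ 0.1; take ln: n ≥ ln(1/0.1)/δ = 2.303/1.077 = 2.137.
So 3 complete cycles are required.

3 cycles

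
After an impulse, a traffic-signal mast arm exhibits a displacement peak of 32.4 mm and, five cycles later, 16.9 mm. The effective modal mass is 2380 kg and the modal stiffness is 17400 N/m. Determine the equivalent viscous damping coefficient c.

Logarithmic decrement δ = (1/n)·ln(x₀/x_n) = (1/5)·ln(32.4/16.9) = (1/5)·ln(1.917) = 0.1302.
ζ = δ/√(4π² + δ²) = 0.1302/√(39.48 + 0.0169) = 0.1302/6.285 = 0.02071.
c = ζ · 2√(km) = 0.02071 × 2√(17400 × 2380) = 0.02071 × 12870 = 266.6 N·s/m.

267 N·s/m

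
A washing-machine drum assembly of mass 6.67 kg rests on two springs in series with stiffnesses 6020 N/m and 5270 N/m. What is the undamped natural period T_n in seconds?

0.306 s

Series springs: 1/k_eq = 1/6020 + 1/5270 = 0.0003559, so k_eq = 2810 N/m.
ω_n = √(k_eq/m) = √(2810/6.67) = √421.3 = 20.53 rad/s.
T_n = 2π/ω_n = 6.283/20.53 = 0.3061 s.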